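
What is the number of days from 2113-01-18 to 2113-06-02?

135

January 2113: 31 − 18 = 13 days remain.
Then February 2113 (28), March (31), April (30), May (31): 28 + 31 + 30 + 31 = 120 days.
June 1–2, 2113: 2 days.
Total: 13 + 120 + 2 = 135 days.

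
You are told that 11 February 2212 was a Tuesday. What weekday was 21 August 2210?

Count forward from the earlier date (August 21, 2210) to the later (February 11, 2212):
August 21, 2210 → August 21, 2211: 365 days.
August 2211: 31 − 21 = 10 days remain.
Then September (30), October (31), November (30), December (31), January (31): 30 + 31 + 30 + 31 + 31 = 153 days.
February 1–11, 2212: 11 days (2212 is a leap year).
Residual: 174 days.
Total: 539 days.
539 is a multiple of 7, so 21 August 2210 falls on the same weekday: Tuesday.

Tuesday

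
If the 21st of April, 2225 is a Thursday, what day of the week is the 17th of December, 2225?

Saturday

April 2225: 30 − 21 = 9 days remain.
Then May (31), June (30), July (31), August (31), September (30), October (31), November (30): 31 + 30 + 31 + 31 + 30 + 31 + 30 = 214 days.
December 1–17, 2225: 17 days.
Total: 9 + 214 + 17 = 240 days.
240 mod 7 = 2, so 2 days after Thursday is Saturday.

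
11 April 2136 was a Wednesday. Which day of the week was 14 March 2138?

April 2136: 30 − 11 = 19 days remain.
Then 22 full months totalling 669 days.
March 1–14, 2138: 14 days.
Total: 19 + 669 + 14 = 702 days.
702 mod 7 = 2, so 2 days after Wednesday is Friday.

Friday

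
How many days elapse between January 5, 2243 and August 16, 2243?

223

January 2243: 31 − 5 = 26 days remain.
Then February 2243 (28), March (31), April (30), May (31), June (30), July (31): 28 + 31 + 30 + 31 + 30 + 31 = 181 days.
August 1–16, 2243: 16 days.
Total: 26 + 181 + 16 = 223 days.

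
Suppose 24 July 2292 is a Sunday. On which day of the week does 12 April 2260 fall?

Count forward from the earlier date (April 12, 2260) to the later (July 24, 2292):
From April 12, 2260 to April 12, 2292: 32 years, of which 8 contain a Feb 29 — 24×365 + 8×366 = 11688 days.
April 2292: 30 − 12 = 18 days remain.
Then May (31), June (30): 31 + 30 = 61 days.
July 1–24, 2292: 24 days.
Residual: 103 days.
Total: 11791 days.
11791 mod 7 = 3, so 3 days before Sunday is Thursday.

Thursday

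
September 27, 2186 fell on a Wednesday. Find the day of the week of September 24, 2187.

Monday

Day-of-year of September 27, 2186: 270.
Day-of-year of September 24, 2187: 267.
2186 has 365 days, so 365 − 270 = 95 days remain in 2186.
Total: 95 + 267 = 362 days.
362 mod 7 = 5, so 5 days after Wednesday is Monday.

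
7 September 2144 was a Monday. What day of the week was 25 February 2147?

Saturday

September 7, 2144 → September 7, 2145: 365 days.
September 7, 2145 → September 7, 2146: 365 days.
September 2146: 30 − 7 = 23 days remain.
Then October (31), November (30), December (31), January (31): 31 + 30 + 31 + 31 = 123 days.
February 1–25, 2147: 25 days (2147 is not a leap year).
Residual: 171 days.
Total: 901 days.
901 mod 7 = 5, so 5 days after Monday is Saturday.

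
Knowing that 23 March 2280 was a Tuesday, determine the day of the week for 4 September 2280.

Saturday

March 2280: 31 − 23 = 8 days remain.
Then April (30), May (31), June (30), July (31), August (31): 30 + 31 + 30 + 31 + 31 = 153 days.
September 1–4, 2280: 4 days.
Total: 8 + 153 + 4 = 165 days.
165 mod 7 = 4, so 4 days after Tuesday is Saturday.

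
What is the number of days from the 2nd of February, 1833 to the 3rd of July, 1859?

9647

From February 2, 1833 to February 2, 1859: 26 years, of which 6 contain a Feb 29 — 20×365 + 6×366 = 9496 days.
February 1859: 28 − 2 = 26 days remain (1859 is not a leap year, so February has 28 days).
Then March (31), April (30), May (31), June (30): 31 + 30 + 31 + 30 = 122 days.
July 1–3, 1859: 3 days.
Residual: 151 days.
Total: 9647 days.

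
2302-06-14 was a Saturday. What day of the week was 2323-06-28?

Thursday

From June 14, 2302 to June 14, 2323: 21 years, of which 5 contain a Feb 29 — 16×365 + 5×366 = 7670 days.
Within June 2323: 28 − 14 = 14 days.
Total: 7684 days.
7684 mod 7 = 5, so 5 days after Saturday is Thursday.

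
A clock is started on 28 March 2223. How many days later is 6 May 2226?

1135

March 28, 2223 → March 28, 2224: 366 days (2224 is a leap year).
March 28, 2224 → March 28, 2225: 365 days.
March 28, 2225 → March 28, 2226: 365 days.
March 2226: 31 − 28 = 3 days remain.
Then April (30): 30 days.
May 1–6, 2226: 6 days.
Residual: 39 days.
Total: 1135 days.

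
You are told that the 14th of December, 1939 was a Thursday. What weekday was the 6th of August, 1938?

Count forward from the earlier date (August 6, 1938) to the later (December 14, 1939):
August 6, 1938 → August 6, 1939: 365 days.
August 1939: 31 − 6 = 25 days remain.
Then September (30), October (31), November (30): 30 + 31 + 30 = 91 days.
December 1–14, 1939: 14 days.
Residual: 130 days.
Total: 495 days.
495 mod 7 = 5, so 5 days before Thursday is Saturday.

Saturday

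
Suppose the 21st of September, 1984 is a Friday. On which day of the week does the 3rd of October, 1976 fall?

Count forward from the earlier date (October 3, 1976) to the later (September 21, 1984):
Day-of-year of October 3, 1976: 277.
Day-of-year of September 21, 1984: 265.
1976 has 366 days, so 366 − 277 = 89 days remain in 1976.
Full years 1977–1983: 6 common + 1 leap = 6×365 + 1×366 = 2556 days.
Total: 89 + 2556 + 265 = 2910 days.
2910 mod 7 = 5, so 5 days before Friday is Sunday.

Sunday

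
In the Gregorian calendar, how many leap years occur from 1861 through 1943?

Years divisible by 4: 1864, 1868, …, 1940 — 20 in all.
Of these, 1900 is divisible by 100 but not 400, so not leap.
Leap years: 20 − 1 = 19.

19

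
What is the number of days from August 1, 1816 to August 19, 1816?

Within August 1816: 19 − 1 = 18 days.

18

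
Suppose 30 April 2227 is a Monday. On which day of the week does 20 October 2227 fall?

April 2227: 30 − 30 = 0 days remain.
Then May (31), June (30), July (31), August (31), September (30): 31 + 30 + 31 + 31 + 30 = 153 days.
October 1–20, 2227: 20 days.
Total: 0 + 153 + 20 = 173 days.
173 mod 7 = 5, so 5 days after Monday is Saturday.

Saturday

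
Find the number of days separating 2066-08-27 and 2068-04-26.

August 27, 2066 → August 27, 2067: 365 days.
August 2067: 31 − 27 = 4 days remain.
Then September (30), October (31), November (30), December (31), January (31), February 2068 (29), March (31): 30 + 31 + 30 + 31 + 31 + 29 + 31 = 213 days.
April 1–26, 2068: 26 days.
Residual: 243 days.
Total: 608 days.

608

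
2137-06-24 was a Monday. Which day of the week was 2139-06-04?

Thursday

June 24, 2137 → June 24, 2138: 365 days.
June 2138: 30 − 24 = 6 days remain.
Then 11 full months totalling 335 days.
June 1–4, 2139: 4 days.
Residual: 345 days.
Total: 710 days.
710 mod 7 = 3, so 3 days after Monday is Thursday.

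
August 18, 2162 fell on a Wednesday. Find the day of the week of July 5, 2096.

Thursday

Count forward from the earlier date (July 5, 2096) to the later (August 18, 2162):
From July 5, 2096 to July 5, 2162: 66 years, of which 15 contain a Feb 29 — 51×365 + 15×366 = 24105 days.
(2100 is not a leap year (divisible by 100 but not 400).)
July 2162: 31 − 5 = 26 days remain.
August 1–18, 2162: 18 days.
Residual: 44 days.
Total: 24149 days.
24149 mod 7 = 6, so 6 days before Wednesday is Thursday.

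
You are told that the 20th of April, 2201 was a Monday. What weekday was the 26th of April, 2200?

Count forward from the earlier date (April 26, 2200) to the later (April 20, 2201):
Day-of-year of April 26, 2200: 116.
Day-of-year of April 20, 2201: 110.
2200 has 365 days, so 365 − 116 = 249 days remain in 2200.
Total: 249 + 110 = 359 days.
359 mod 7 = 2, so 2 days before Monday is Saturday.

Saturday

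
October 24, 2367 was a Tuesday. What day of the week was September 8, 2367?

Count forward from the earlier date (September 8, 2367) to the later (October 24, 2367):
September 2367: 30 − 8 = 22 days remain.
October 1–24, 2367: 24 days.
Total: 22 + 24 = 46 days.
46 mod 7 = 4, so 4 days before Tuesday is Friday.

Friday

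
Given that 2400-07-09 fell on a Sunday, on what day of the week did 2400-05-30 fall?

Tuesday

Count forward from the earlier date (May 30, 2400) to the later (July 9, 2400):
May 2400: 31 − 30 = 1 day remains.
Then June (30): 30 days.
July 1–9, 2400: 9 days.
Total: 1 + 30 + 9 = 40 days.
40 mod 7 = 5, so 5 days before Sunday is Tuesday.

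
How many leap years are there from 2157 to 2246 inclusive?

Years divisible by 4: 2160, 2164, …, 2244 — 22 in all.
Of these, 2200 is divisible by 100 but not 400, so not leap.
Leap years: 22 − 1 = 21.

21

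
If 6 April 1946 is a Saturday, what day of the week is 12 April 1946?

Within April 1946: 12 − 6 = 6 days.
6 mod 7 = 6, so 6 days after Saturday is Friday.

Friday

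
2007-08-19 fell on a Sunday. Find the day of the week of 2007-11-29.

August 2007: 31 − 19 = 12 days remain.
Then September (30), October (31): 30 + 31 = 61 days.
November 1–29, 2007: 29 days.
Total: 12 + 61 + 29 = 102 days.
102 mod 7 = 4, so 4 days after Sunday is Thursday.

Thursday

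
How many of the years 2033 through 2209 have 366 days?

Years divisible by 4: 2036, 2040, …, 2208 — 44 in all.
Of these, 2100, 2200 are divisible by 100 but not 400, so not leap.
Leap years: 44 − 2 = 42.

42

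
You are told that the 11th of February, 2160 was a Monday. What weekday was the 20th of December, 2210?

Thursday

Day-of-year of February 11, 2160: 42.
Day-of-year of December 20, 2210: 354.
2160 has 366 days, so 366 − 42 = 324 days remain in 2160.
Full years 2161–2209: 38 common + 11 leap = 38×365 + 11×366 = 17896 days.
Total: 324 + 17896 + 354 = 18574 days.
18574 mod 7 = 3, so 3 days after Monday is Thursday.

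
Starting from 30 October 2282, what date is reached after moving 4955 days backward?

6 April 2269

Count 4955 days before October 30, 2282:
Day-of-year of April 6, 2269: 96.
Day-of-year of October 30, 2282: 303.
2269 has 365 days, so 365 − 96 = 269 days remain in 2269.
Full years 2270–2281: 9 common + 3 leap = 9×365 + 3×366 = 4383 days.
Total: 269 + 4383 + 303 = 4955 days.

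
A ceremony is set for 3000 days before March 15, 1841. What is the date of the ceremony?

December 27, 1832

Count 3000 days before March 15, 1841:
From December 27, 1832 to December 27, 1840: 8 years, of which 2 contain a Feb 29 — 6×365 + 2×366 = 2922 days.
December 1840: 31 − 27 = 4 days remain.
Then January (31), February 1841 (28): 31 + 28 = 59 days.
March 1–15, 1841: 15 days.
Residual: 78 days.
Total: 3000 days.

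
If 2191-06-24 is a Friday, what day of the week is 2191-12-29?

June 2191: 30 − 24 = 6 days remain.
Then July (31), August (31), September (30), October (31), November (30): 31 + 31 + 30 + 31 + 30 = 153 days.
December 1–29, 2191: 29 days.
Total: 6 + 153 + 29 = 188 days.
188 mod 7 = 6, so 6 days after Friday is Thursday.

Thursday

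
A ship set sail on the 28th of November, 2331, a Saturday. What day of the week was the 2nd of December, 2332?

November 28, 2331 → November 28, 2332: 366 days (2332 is a leap year).
November 2332: 30 − 28 = 2 days remain.
December 1–2, 2332: 2 days.
Residual: 4 days.
Total: 370 days.
370 mod 7 = 6, so 6 days after Saturday is Friday.

Friday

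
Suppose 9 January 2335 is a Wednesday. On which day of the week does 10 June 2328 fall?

Sunday

Count forward from the earlier date (June 10, 2328) to the later (January 9, 2335):
Day-of-year of June 10, 2328: 162.
Day-of-year of January 9, 2335: 9.
2328 has 366 days, so 366 − 162 = 204 days remain in 2328.
Full years: 2329: 365; 2330: 365; 2331: 365; 2332: 366; 2333: 365; 2334: 365. Sum = 2191.
Total: 204 + 2191 + 9 = 2404 days.
2404 mod 7 = 3, so 3 days before Wednesday is Sunday.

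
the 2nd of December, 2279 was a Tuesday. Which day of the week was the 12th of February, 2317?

From December 2, 2279 to December 2, 2316: 37 years, of which 9 contain a Feb 29 — 28×365 + 9×366 = 13514 days.
(2300 is not a leap year (divisible by 100 but not 400).)
December 2316: 31 − 2 = 29 days remain.
Then January (31): 31 days.
February 1–12, 2317: 12 days (2317 is not a leap year).
Residual: 72 days.
Total: 13586 days.
13586 mod 7 = 6, so 6 days after Tuesday is Monday.

Monday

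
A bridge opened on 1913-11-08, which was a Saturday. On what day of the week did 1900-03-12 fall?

Monday

Count forward from the earlier date (March 12, 1900) to the later (November 8, 1913):
From March 12, 1900 to March 12, 1913: 13 years, of which 3 contain a Feb 29 — 10×365 + 3×366 = 4748 days.
March 1913: 31 − 12 = 19 days remain.
Then April (30), May (31), June (30), July (31), August (31), September (30), October (31): 30 + 31 + 30 + 31 + 31 + 30 + 31 = 214 days.
November 1–8, 1913: 8 days.
Residual: 241 days.
Total: 4989 days.
4989 mod 7 = 5, so 5 days before Saturday is Monday.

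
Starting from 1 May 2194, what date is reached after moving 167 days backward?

15 November 2193

Count 167 days before May 1, 2194:
November 2193: 30 − 15 = 15 days remain.
Then December (31), January (31), February 2194 (28), March (31), April (30): 31 + 31 + 28 + 31 + 30 = 151 days.
May 1, 2194: 1 day.
Residual: 167 days.
Total: 167 days.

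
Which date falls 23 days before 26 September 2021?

3 September 2021

Count 23 days before September 26, 2021:
Within September 2021: 26 − 3 = 23 days.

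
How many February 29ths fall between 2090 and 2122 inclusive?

Years divisible by 4 in [2090, 2122]: 2092, 2096, 2100, 2104, 2108, 2112, 2116, 2120.
Of these, 2100 is divisible by 100 but not 400, so not leap.
Leap years: 8 − 1 = 7.

7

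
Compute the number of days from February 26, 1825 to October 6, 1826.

587

February 1825: 28 − 26 = 2 days remain (1825 is not a leap year, so February has 28 days).
Then 19 full months totalling 579 days.
October 1–6, 1826: 6 days.
Total: 2 + 579 + 6 = 587 days.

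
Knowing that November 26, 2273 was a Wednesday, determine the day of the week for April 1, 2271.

Saturday

Count forward from the earlier date (April 1, 2271) to the later (November 26, 2273):
April 1, 2271 → April 1, 2272: 366 days (2272 is a leap year).
April 1, 2272 → April 1, 2273: 365 days.
April 2273: 30 − 1 = 29 days remain.
Then May (31), June (30), July (31), August (31), September (30), October (31): 31 + 30 + 31 + 31 + 30 + 31 = 184 days.
November 1–26, 2273: 26 days.
Residual: 239 days.
Total: 970 days.
970 mod 7 = 4, so 4 days before Wednesday is Saturday.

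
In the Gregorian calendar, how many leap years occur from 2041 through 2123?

19

Years divisible by 4: 2044, 2048, …, 2120 — 20 in all.
Of these, 2100 is divisible by 100 but not 400, so not leap.
Leap years: 20 − 1 = 19.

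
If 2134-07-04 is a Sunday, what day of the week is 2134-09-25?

July 2134: 31 − 4 = 27 days remain.
Then August (31): 31 days.
September 1–25, 2134: 25 days.
Total: 27 + 31 + 25 = 83 days.
83 mod 7 = 6, so 6 days after Sunday is Saturday.

Saturday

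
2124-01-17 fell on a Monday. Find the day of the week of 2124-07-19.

January 2124: 31 − 17 = 14 days remain.
Then February 2124 (29), March (31), April (30), May (31), June (30): 29 + 31 + 30 + 31 + 30 = 151 days.
July 1–19, 2124: 19 days.
Total: 14 + 151 + 19 = 184 days.
184 mod 7 = 2, so 2 days after Monday is Wednesday.

Wednesday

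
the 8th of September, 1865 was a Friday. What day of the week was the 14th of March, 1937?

From September 8, 1865 to September 8, 1936: 71 years, of which 17 contain a Feb 29 — 54×365 + 17×366 = 25932 days.
(1900 is not a leap year (divisible by 100 but not 400).)
September 1936: 30 − 8 = 22 days remain.
Then October (31), November (30), December (31), January (31), February 1937 (28): 31 + 30 + 31 + 31 + 28 = 151 days.
March 1–14, 1937: 14 days.
Residual: 187 days.
Total: 26119 days.
26119 mod 7 = 2, so 2 days after Friday is Sunday.

Sunday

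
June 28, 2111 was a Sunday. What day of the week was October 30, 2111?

June 2111: 30 − 28 = 2 days remain.
Then July (31), August (31), September (30): 31 + 31 + 30 = 92 days.
October 1–30, 2111: 30 days.
Total: 2 + 92 + 30 = 124 days.
124 mod 7 = 5, so 5 days after Sunday is Friday.

Friday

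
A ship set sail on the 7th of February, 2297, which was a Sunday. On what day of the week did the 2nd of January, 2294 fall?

Count forward from the earlier date (January 2, 2294) to the later (February 7, 2297):
Day-of-year of January 2, 2294: 2.
Day-of-year of February 7, 2297: 38.
2294 has 365 days, so 365 − 2 = 363 days remain in 2294.
Full years: 2295: 365; 2296: 366. Sum = 731.
Total: 363 + 731 + 38 = 1132 days.
1132 mod 7 = 5, so 5 days before Sunday is Tuesday.

Tuesday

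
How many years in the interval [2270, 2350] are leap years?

Years divisible by 4: 2272, 2276, …, 2348 — 20 in all.
Of these, 2300 is divisible by 100 but not 400, so not leap.
Leap years: 20 − 1 = 19.

19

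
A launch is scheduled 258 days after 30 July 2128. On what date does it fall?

14 April 2129

Count 258 days after July 30, 2128:
July 2128: 31 − 30 = 1 day remains.
Then August (31), September (30), October (31), November (30), December (31), January (31), February 2129 (28), March (31): 31 + 30 + 31 + 30 + 31 + 31 + 28 + 31 = 243 days.
April 1–14, 2129: 14 days.
Total: 1 + 243 + 14 = 258 days.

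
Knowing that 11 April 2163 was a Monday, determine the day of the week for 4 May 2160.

Count forward from the earlier date (May 4, 2160) to the later (April 11, 2163):
Day-of-year of May 4, 2160: 125.
Day-of-year of April 11, 2163: 101.
2160 has 366 days, so 366 − 125 = 241 days remain in 2160.
Full years: 2161: 365; 2162: 365. Sum = 730.
Total: 241 + 730 + 101 = 1072 days.
1072 mod 7 = 1, so 1 day before Monday is Sunday.

Sunday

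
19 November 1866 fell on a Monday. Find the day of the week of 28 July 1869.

Wednesday

November 19, 1866 → November 19, 1867: 365 days.
November 19, 1867 → November 19, 1868: 366 days (1868 is a leap year).
November 1868: 30 − 19 = 11 days remain.
Then December (31), January (31), February 1869 (28), March (31), April (30), May (31), June (30): 31 + 31 + 28 + 31 + 30 + 31 + 30 = 212 days.
July 1–28, 1869: 28 days.
Residual: 251 days.
Total: 982 days.
982 mod 7 = 2, so 2 days after Monday is Wednesday.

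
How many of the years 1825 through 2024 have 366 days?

Years divisible by 4: 1828, 1832, …, 2024 — 50 in all.
Of these, 1900 is divisible by 100 but not 400, so not leap.
2000 is divisible by 400, so still leap.
Leap years: 50 − 1 = 49.

49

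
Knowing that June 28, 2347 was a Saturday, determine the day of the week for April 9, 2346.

Tuesday

Count forward from the earlier date (April 9, 2346) to the later (June 28, 2347):
April 9, 2346 → April 9, 2347: 365 days.
April 2347: 30 − 9 = 21 days remain.
Then May (31): 31 days.
June 1–28, 2347: 28 days.
Residual: 80 days.
Total: 445 days.
445 mod 7 = 4, so 4 days before Saturday is Tuesday.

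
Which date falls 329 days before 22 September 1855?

28 October 1854

Count 329 days before September 22, 1855:
Day-of-year of October 28, 1854: 301.
Day-of-year of September 22, 1855: 265.
1854 has 365 days, so 365 − 301 = 64 days remain in 1854.
Total: 64 + 265 = 329 days.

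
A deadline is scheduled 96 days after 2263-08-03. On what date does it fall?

2263-11-07

Count 96 days after August 3, 2263:
August 2263: 31 − 3 = 28 days remain.
Then September (30), October (31): 30 + 31 = 61 days.
November 1–7, 2263: 7 days.
Total: 28 + 61 + 7 = 96 days.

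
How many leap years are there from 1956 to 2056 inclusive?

Years divisible by 4: 1956, 1960, …, 2056 — 26 in all.
2000 is divisible by 400, so still leap.
No century exceptions apply. Count: 26.

26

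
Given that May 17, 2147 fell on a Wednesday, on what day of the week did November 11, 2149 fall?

Tuesday

Day-of-year of May 17, 2147: 137.
Day-of-year of November 11, 2149: 315.
2147 has 365 days, so 365 − 137 = 228 days remain in 2147.
Full years: 2148: 366. Sum = 366.
Total: 228 + 366 + 315 = 909 days.
909 mod 7 = 6, so 6 days after Wednesday is Tuesday.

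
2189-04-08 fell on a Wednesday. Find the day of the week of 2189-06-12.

April 2189: 30 − 8 = 22 days remain.
Then May (31): 31 days.
June 1–12, 2189: 12 days.
Total: 22 + 31 + 12 = 65 days.
65 mod 7 = 2, so 2 days after Wednesday is Friday.

Friday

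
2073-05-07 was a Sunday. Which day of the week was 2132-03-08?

Saturday

Day-of-year of May 7, 2073: 127.
Day-of-year of March 8, 2132: 68.
2073 has 365 days, so 365 − 127 = 238 days remain in 2073.
Full years 2074–2131: 45 common + 13 leap = 45×365 + 13×366 = 21183 days.
Total: 238 + 21183 + 68 = 21489 days.
21489 mod 7 = 6, so 6 days after Sunday is Saturday.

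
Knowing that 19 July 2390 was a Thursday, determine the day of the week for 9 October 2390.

Tuesday

July 2390: 31 − 19 = 12 days remain.
Then August (31), September (30): 31 + 30 = 61 days.
October 1–9, 2390: 9 days.
Total: 12 + 61 + 9 = 82 days.
82 mod 7 = 5, so 5 days after Thursday is Tuesday.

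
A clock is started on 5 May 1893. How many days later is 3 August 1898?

May 5, 1893 → May 5, 1894: 365 days.
May 5, 1894 → May 5, 1895: 365 days.
May 5, 1895 → May 5, 1896: 366 days (1896 is a leap year).
May 5, 1896 → May 5, 1897: 365 days.
May 5, 1897 → May 5, 1898: 365 days.
May 1898: 31 − 5 = 26 days remain.
Then June (30), July (31): 30 + 31 = 61 days.
August 1–3, 1898: 3 days.
Residual: 90 days.
Total: 1916 days.

1916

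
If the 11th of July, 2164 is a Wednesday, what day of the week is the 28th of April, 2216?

Sunday

From July 11, 2164 to July 11, 2215: 51 years, of which 11 contain a Feb 29 — 40×365 + 11×366 = 18626 days.
(2200 is not a leap year (divisible by 100 but not 400).)
July 2215: 31 − 11 = 20 days remain.
Then August (31), September (30), October (31), November (30), December (31), January (31), February 2216 (29), March (31): 31 + 30 + 31 + 30 + 31 + 31 + 29 + 31 = 244 days.
April 1–28, 2216: 28 days.
Residual: 292 days.
Total: 18918 days.
18918 mod 7 = 4, so 4 days after Wednesday is Sunday.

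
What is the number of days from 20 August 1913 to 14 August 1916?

Day-of-year of August 20, 1913: 232.
Day-of-year of August 14, 1916: 227.
1913 has 365 days, so 365 − 232 = 133 days remain in 1913.
Full years: 1914: 365; 1915: 365. Sum = 730.
Total: 133 + 730 + 227 = 1090 days.

1090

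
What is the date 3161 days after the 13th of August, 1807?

the 8th of April, 1816

Count 3161 days after August 13, 1807:
From August 13, 1807 to August 13, 1815: 8 years, of which 2 contain a Feb 29 — 6×365 + 2×366 = 2922 days.
August 1815: 31 − 13 = 18 days remain.
Then September (30), October (31), November (30), December (31), January (31), February 1816 (29), March (31): 30 + 31 + 30 + 31 + 31 + 29 + 31 = 213 days.
April 1–8, 1816: 8 days.
Residual: 239 days.
Total: 3161 days.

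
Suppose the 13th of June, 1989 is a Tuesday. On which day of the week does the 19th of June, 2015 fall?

Day-of-year of June 13, 1989: 164.
Day-of-year of June 19, 2015: 170.
1989 has 365 days, so 365 − 164 = 201 days remain in 1989.
Full years 1990–2014: 19 common + 6 leap = 19×365 + 6×366 = 9131 days.
Total: 201 + 9131 + 170 = 9502 days.
9502 mod 7 = 3, so 3 days after Tuesday is Friday.

Friday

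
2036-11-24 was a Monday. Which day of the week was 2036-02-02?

Count forward from the earlier date (February 2, 2036) to the later (November 24, 2036):
February 2036: 29 − 2 = 27 days remain (2036 is a leap year, so February has 29 days).
Then March (31), April (30), May (31), June (30), July (31), August (31), September (30), October (31): 31 + 30 + 31 + 30 + 31 + 31 + 30 + 31 = 245 days.
November 1–24, 2036: 24 days.
Total: 27 + 245 + 24 = 296 days.
296 mod 7 = 2, so 2 days before Monday is Saturday.

Saturday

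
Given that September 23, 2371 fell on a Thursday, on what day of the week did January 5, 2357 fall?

Saturday

Count forward from the earlier date (January 5, 2357) to the later (September 23, 2371):
From January 5, 2357 to January 5, 2371: 14 years, of which 3 contain a Feb 29 — 11×365 + 3×366 = 5113 days.
January 2371: 31 − 5 = 26 days remain.
Then February 2371 (28), March (31), April (30), May (31), June (30), July (31), August (31): 28 + 31 + 30 + 31 + 30 + 31 + 31 = 212 days.
September 1–23, 2371: 23 days.
Residual: 261 days.
Total: 5374 days.
5374 mod 7 = 5, so 5 days before Thursday is Saturday.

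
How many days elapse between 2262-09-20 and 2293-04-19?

From September 20, 2262 to September 20, 2292: 30 years, of which 8 contain a Feb 29 — 22×365 + 8×366 = 10958 days.
September 2292: 30 − 20 = 10 days remain.
Then October (31), November (30), December (31), January (31), February 2293 (28), March (31): 31 + 30 + 31 + 31 + 28 + 31 = 182 days.
April 1–19, 2293: 19 days.
Residual: 211 days.
Total: 11169 days.

11169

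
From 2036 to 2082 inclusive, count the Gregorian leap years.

12

Years divisible by 4 in [2036, 2082]: 2036, 2040, 2044, 2048, 2052, 2056, 2060, 2064, 2068, 2072, 2076, 2080.
No century exceptions apply. Count: 12.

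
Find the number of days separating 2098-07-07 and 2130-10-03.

From July 7, 2098 to July 7, 2130: 32 years, of which 7 contain a Feb 29 — 25×365 + 7×366 = 11687 days.
(2100 is not a leap year (divisible by 100 but not 400).)
July 2130: 31 − 7 = 24 days remain.
Then August (31), September (30): 31 + 30 = 61 days.
October 1–3, 2130: 3 days.
Residual: 88 days.
Total: 11775 days.

11775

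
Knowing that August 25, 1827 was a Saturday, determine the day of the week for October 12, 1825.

Count forward from the earlier date (October 12, 1825) to the later (August 25, 1827):
October 12, 1825 → October 12, 1826: 365 days.
October 1826: 31 − 12 = 19 days remain.
Then 9 full months totalling 273 days.
August 1–25, 1827: 25 days.
Residual: 317 days.
Total: 682 days.
682 mod 7 = 3, so 3 days before Saturday is Wednesday.

Wednesday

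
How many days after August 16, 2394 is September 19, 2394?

34

August 2394: 31 − 16 = 15 days remain.
September 1–19, 2394: 19 days.
Total: 15 + 19 = 34 days.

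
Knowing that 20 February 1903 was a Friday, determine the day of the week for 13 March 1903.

Friday

February 1903: 28 − 20 = 8 days remain (1903 is not a leap year, so February has 28 days).
March 1–13, 1903: 13 days.
Total: 8 + 13 = 21 days.
21 is a multiple of 7, so 13 March 1903 falls on the same weekday: Friday.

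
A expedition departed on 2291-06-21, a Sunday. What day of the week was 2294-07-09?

June 21, 2291 → June 21, 2292: 366 days (2292 is a leap year).
June 21, 2292 → June 21, 2293: 365 days.
June 21, 2293 → June 21, 2294: 365 days.
June 2294: 30 − 21 = 9 days remain.
July 1–9, 2294: 9 days.
Residual: 18 days.
Total: 1114 days.
1114 mod 7 = 1, so 1 day after Sunday is Monday.

Monday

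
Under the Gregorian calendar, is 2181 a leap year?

2181 is not a leap year.

No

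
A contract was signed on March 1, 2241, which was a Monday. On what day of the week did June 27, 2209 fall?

Count forward from the earlier date (June 27, 2209) to the later (March 1, 2241):
From June 27, 2209 to June 27, 2240: 31 years, of which 8 contain a Feb 29 — 23×365 + 8×366 = 11323 days.
June 2240: 30 − 27 = 3 days remain.
Then July (31), August (31), September (30), October (31), November (30), December (31), January (31), February 2241 (28): 31 + 31 + 30 + 31 + 30 + 31 + 31 + 28 = 243 days.
March 1, 2241: 1 day.
Residual: 247 days.
Total: 11570 days.
11570 mod 7 = 6, so 6 days before Monday is Tuesday.

Tuesday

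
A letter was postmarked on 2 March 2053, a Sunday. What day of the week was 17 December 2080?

Tuesday

Day-of-year of March 2, 2053: 61.
Day-of-year of December 17, 2080: 352.
2053 has 365 days, so 365 − 61 = 304 days remain in 2053.
Full years 2054–2079: 20 common + 6 leap = 20×365 + 6×366 = 9496 days.
Total: 304 + 9496 + 352 = 10152 days.
10152 mod 7 = 2, so 2 days after Sunday is Tuesday.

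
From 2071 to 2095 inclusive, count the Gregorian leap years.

6

Years divisible by 4 in [2071, 2095]: 2072, 2076, 2080, 2084, 2088, 2092.
No century exceptions apply. Count: 6.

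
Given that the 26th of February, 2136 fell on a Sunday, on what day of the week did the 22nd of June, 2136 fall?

Friday

February 2136: 29 − 26 = 3 days remain (2136 is a leap year, so February has 29 days).
Then March (31), April (30), May (31): 31 + 30 + 31 = 92 days.
June 1–22, 2136: 22 days.
Total: 3 + 92 + 22 = 117 days.
117 mod 7 = 5, so 5 days after Sunday is Friday.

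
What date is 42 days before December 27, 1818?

November 15, 1818

Count 42 days before December 27, 1818:
November 1818: 30 − 15 = 15 days remain.
December 1–27, 1818: 27 days.
Total: 15 + 27 = 42 days.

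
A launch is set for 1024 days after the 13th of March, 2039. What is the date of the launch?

the 31st of December, 2041

Count 1024 days after March 13, 2039:
March 13, 2039 → March 13, 2040: 366 days (2040 is a leap year).
March 13, 2040 → March 13, 2041: 365 days.
March 2041: 31 − 13 = 18 days remain.
Then April (30), May (31), June (30), July (31), August (31), September (30), October (31), November (30): 30 + 31 + 30 + 31 + 31 + 30 + 31 + 30 = 244 days.
December 1–31, 2041: 31 days.
Residual: 293 days.
Total: 1024 days.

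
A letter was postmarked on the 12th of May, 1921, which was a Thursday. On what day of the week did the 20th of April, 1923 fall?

Friday

May 12, 1921 → May 12, 1922: 365 days.
May 1922: 31 − 12 = 19 days remain.
Then 10 full months totalling 304 days.
April 1–20, 1923: 20 days.
Residual: 343 days.
Total: 708 days.
708 mod 7 = 1, so 1 day after Thursday is Friday.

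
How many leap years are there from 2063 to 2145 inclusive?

Years divisible by 4: 2064, 2068, …, 2144 — 21 in all.
Of these, 2100 is divisible by 100 but not 400, so not leap.
Leap years: 21 − 1 = 20.

20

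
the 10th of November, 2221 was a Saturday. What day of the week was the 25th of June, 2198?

Monday

Count forward from the earlier date (June 25, 2198) to the later (November 10, 2221):
Day-of-year of June 25, 2198: 176.
Day-of-year of November 10, 2221: 314.
2198 has 365 days, so 365 − 176 = 189 days remain in 2198.
Full years 2199–2220: 17 common + 5 leap = 17×365 + 5×366 = 8035 days.
Total: 189 + 8035 + 314 = 8538 days.
8538 mod 7 = 5, so 5 days before Saturday is Monday.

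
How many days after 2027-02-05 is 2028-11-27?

661

February 5, 2027 → February 5, 2028: 365 days.
February 2028: 29 − 5 = 24 days remain (2028 is a leap year, so February has 29 days).
Then March (31), April (30), May (31), June (30), July (31), August (31), September (30), October (31): 31 + 30 + 31 + 30 + 31 + 31 + 30 + 31 = 245 days.
November 1–27, 2028: 27 days.
Residual: 296 days.
Total: 661 days.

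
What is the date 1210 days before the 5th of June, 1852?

the 11th of February, 1849

Count 1210 days before June 5, 1852:
February 11, 1849 → February 11, 1850: 365 days.
February 11, 1850 → February 11, 1851: 365 days.
February 11, 1851 → February 11, 1852: 365 days.
February 1852: 29 − 11 = 18 days remain (1852 is a leap year, so February has 29 days).
Then March (31), April (30), May (31): 31 + 30 + 31 = 92 days.
June 1–5, 1852: 5 days.
Residual: 115 days.
Total: 1210 days.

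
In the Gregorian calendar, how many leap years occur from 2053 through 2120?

Years divisible by 4: 2056, 2060, …, 2120 — 17 in all.
Of these, 2100 is divisible by 100 but not 400, so not leap.
Leap years: 17 − 1 = 16.

16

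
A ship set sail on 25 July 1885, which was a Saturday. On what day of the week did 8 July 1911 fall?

From July 25, 1885 to July 25, 1910: 25 years, of which 5 contain a Feb 29 — 20×365 + 5×366 = 9130 days.
(1900 is not a leap year (divisible by 100 but not 400).)
July 1910: 31 − 25 = 6 days remain.
Then 11 full months totalling 334 days.
July 1–8, 1911: 8 days.
Residual: 348 days.
Total: 9478 days.
9478 is a multiple of 7, so 8 July 1911 falls on the same weekday: Saturday.

Saturday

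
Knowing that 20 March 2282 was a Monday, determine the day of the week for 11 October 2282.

Wednesday

March 2282: 31 − 20 = 11 days remain.
Then April (30), May (31), June (30), July (31), August (31), September (30): 30 + 31 + 30 + 31 + 31 + 30 = 183 days.
October 1–11, 2282: 11 days.
Total: 11 + 183 + 11 = 205 days.
205 mod 7 = 2, so 2 days after Monday is Wednesday.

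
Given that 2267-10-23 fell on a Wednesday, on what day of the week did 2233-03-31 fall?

Count forward from the earlier date (March 31, 2233) to the later (October 23, 2267):
From March 31, 2233 to March 31, 2267: 34 years, of which 8 contain a Feb 29 — 26×365 + 8×366 = 12418 days.
March 2267: 31 − 31 = 0 days remain.
Then April (30), May (31), June (30), July (31), August (31), September (30): 30 + 31 + 30 + 31 + 31 + 30 = 183 days.
October 1–23, 2267: 23 days.
Residual: 206 days.
Total: 12624 days.
12624 mod 7 = 3, so 3 days before Wednesday is Sunday.

Sunday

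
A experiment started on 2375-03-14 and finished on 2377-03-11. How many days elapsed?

March 14, 2375 → March 14, 2376: 366 days (2376 is a leap year).
March 2376: 31 − 14 = 17 days remain.
Then 11 full months totalling 334 days.
March 1–11, 2377: 11 days.
Residual: 362 days.
Total: 728 days.

728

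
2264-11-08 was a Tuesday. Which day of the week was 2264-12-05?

November 2264: 30 − 8 = 22 days remain.
December 1–5, 2264: 5 days.
Total: 22 + 5 = 27 days.
27 mod 7 = 6, so 6 days after Tuesday is Monday.

Monday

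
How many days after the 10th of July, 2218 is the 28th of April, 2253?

Day-of-year of July 10, 2218: 191.
Day-of-year of April 28, 2253: 118.
2218 has 365 days, so 365 − 191 = 174 days remain in 2218.
Full years 2219–2252: 25 common + 9 leap = 25×365 + 9×366 = 12419 days.
Total: 174 + 12419 + 118 = 12711 days.

12711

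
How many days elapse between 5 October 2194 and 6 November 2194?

October 2194: 31 − 5 = 26 days remain.
November 1–6, 2194: 6 days.
Total: 26 + 6 = 32 days.

32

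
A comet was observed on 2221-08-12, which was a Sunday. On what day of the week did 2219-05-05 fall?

Wednesday

Count forward from the earlier date (May 5, 2219) to the later (August 12, 2221):
May 5, 2219 → May 5, 2220: 366 days (2220 is a leap year).
May 5, 2220 → May 5, 2221: 365 days.
May 2221: 31 − 5 = 26 days remain.
Then June (30), July (31): 30 + 31 = 61 days.
August 1–12, 2221: 12 days.
Residual: 99 days.
Total: 830 days.
830 mod 7 = 4, so 4 days before Sunday is Wednesday.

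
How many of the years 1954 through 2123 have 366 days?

Years divisible by 4: 1956, 1960, …, 2120 — 42 in all.
Of these, 2100 is divisible by 100 but not 400, so not leap.
2000 is divisible by 400, so still leap.
Leap years: 42 − 1 = 41.

41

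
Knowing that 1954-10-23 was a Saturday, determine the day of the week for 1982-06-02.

Wednesday

From October 23, 1954 to October 23, 1981: 27 years, of which 7 contain a Feb 29 — 20×365 + 7×366 = 9862 days.
October 1981: 31 − 23 = 8 days remain.
Then November (30), December (31), January (31), February 1982 (28), March (31), April (30), May (31): 30 + 31 + 31 + 28 + 31 + 30 + 31 = 212 days.
June 1–2, 1982: 2 days.
Residual: 222 days.
Total: 10084 days.
10084 mod 7 = 4, so 4 days after Saturday is Wednesday.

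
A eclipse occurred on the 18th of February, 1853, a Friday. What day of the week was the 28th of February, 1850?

Thursday

Count forward from the earlier date (February 28, 1850) to the later (February 18, 1853):
February 28, 1850 → February 28, 1851: 365 days.
February 28, 1851 → February 28, 1852: 365 days.
February 1852: 29 − 28 = 1 day remains (1852 is a leap year, so February has 29 days).
Then 11 full months totalling 337 days.
February 1–18, 1853: 18 days (1853 is not a leap year).
Residual: 356 days.
Total: 1086 days.
1086 mod 7 = 1, so 1 day before Friday is Thursday.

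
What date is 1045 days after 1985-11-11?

1988-09-21

Count 1045 days after November 11, 1985:
Day-of-year of November 11, 1985: 315.
Day-of-year of September 21, 1988: 265.
1985 has 365 days, so 365 − 315 = 50 days remain in 1985.
Full years: 1986: 365; 1987: 365. Sum = 730.
Total: 50 + 730 + 265 = 1045 days.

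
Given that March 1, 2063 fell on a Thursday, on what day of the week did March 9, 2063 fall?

Within March 2063: 9 − 1 = 8 days.
8 mod 7 = 1, so 1 day after Thursday is Friday.

Friday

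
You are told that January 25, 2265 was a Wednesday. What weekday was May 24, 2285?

Sunday

From January 25, 2265 to January 25, 2285: 20 years, of which 5 contain a Feb 29 — 15×365 + 5×366 = 7305 days.
January 2285: 31 − 25 = 6 days remain.
Then February 2285 (28), March (31), April (30): 28 + 31 + 30 = 89 days.
May 1–24, 2285: 24 days.
Residual: 119 days.
Total: 7424 days.
7424 mod 7 = 4, so 4 days after Wednesday is Sunday.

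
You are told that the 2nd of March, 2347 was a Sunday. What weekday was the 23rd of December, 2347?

March 2347: 31 − 2 = 29 days remain.
Then April (30), May (31), June (30), July (31), August (31), September (30), October (31), November (30): 30 + 31 + 30 + 31 + 31 + 30 + 31 + 30 = 244 days.
December 1–23, 2347: 23 days.
Total: 29 + 244 + 23 = 296 days.
296 mod 7 = 2, so 2 days after Sunday is Tuesday.

Tuesday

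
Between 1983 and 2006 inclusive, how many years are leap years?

Years divisible by 4 in [1983, 2006]: 1984, 1988, 1992, 1996, 2000, 2004.
2000 is divisible by 400, so still leap.
No century exceptions apply. Count: 6.

6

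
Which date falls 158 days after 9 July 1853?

14 December 1853

Count 158 days after July 9, 1853:
July 1853: 31 − 9 = 22 days remain.
Then August (31), September (30), October (31), November (30): 31 + 30 + 31 + 30 = 122 days.
December 1–14, 1853: 14 days.
Total: 22 + 122 + 14 = 158 days.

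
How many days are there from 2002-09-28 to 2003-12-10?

September 2002: 30 − 28 = 2 days remain.
Then 14 full months totalling 426 days.
December 1–10, 2003: 10 days.
Total: 2 + 426 + 10 = 438 days.

438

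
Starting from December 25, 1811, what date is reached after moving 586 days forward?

August 2, 1813

Count 586 days after December 25, 1811:
December 1811: 31 − 25 = 6 days remain.
Then 19 full months totalling 578 days.
August 1–2, 1813: 2 days.
Total: 6 + 578 + 2 = 586 days.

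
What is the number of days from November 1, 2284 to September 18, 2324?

14565

From November 1, 2284 to November 1, 2323: 39 years, of which 8 contain a Feb 29 — 31×365 + 8×366 = 14243 days.
(2300 is not a leap year (divisible by 100 but not 400).)
November 2323: 30 − 1 = 29 days remain.
Then 9 full months totalling 275 days.
September 1–18, 2324: 18 days.
Residual: 322 days.
Total: 14565 days.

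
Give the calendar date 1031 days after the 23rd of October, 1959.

the 19th of August, 1962

Count 1031 days after October 23, 1959:
Day-of-year of October 23, 1959: 296.
Day-of-year of August 19, 1962: 231.
1959 has 365 days, so 365 − 296 = 69 days remain in 1959.
Full years: 1960: 366; 1961: 365. Sum = 731.
Total: 69 + 731 + 231 = 1031 days.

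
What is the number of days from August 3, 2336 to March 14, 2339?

953

August 3, 2336 → August 3, 2337: 365 days.
August 3, 2337 → August 3, 2338: 365 days.
August 2338: 31 − 3 = 28 days remain.
Then September (30), October (31), November (30), December (31), January (31), February 2339 (28): 30 + 31 + 30 + 31 + 31 + 28 = 181 days.
March 1–14, 2339: 14 days.
Residual: 223 days.
Total: 953 days.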